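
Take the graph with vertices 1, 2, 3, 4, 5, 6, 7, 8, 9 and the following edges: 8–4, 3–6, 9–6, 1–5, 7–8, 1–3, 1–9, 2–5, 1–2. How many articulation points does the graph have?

Removing 1 increases the component count from 2 to 3, so 1 is a cut vertex.
Removing 8 increases the component count from 2 to 3, so 8 is a cut vertex.
By contrast removing 5 leaves 2 components; it is not a cut vertex. No other vertex is a cut vertex either.

2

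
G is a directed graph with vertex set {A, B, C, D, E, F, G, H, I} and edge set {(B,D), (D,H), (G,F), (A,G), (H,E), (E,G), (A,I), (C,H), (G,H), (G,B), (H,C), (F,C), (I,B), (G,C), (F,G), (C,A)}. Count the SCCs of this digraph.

1

{A, B, C, D, E, F, G, H, I} are all mutually reachable — one SCC of size 9.
That gives 1 strongly connected component.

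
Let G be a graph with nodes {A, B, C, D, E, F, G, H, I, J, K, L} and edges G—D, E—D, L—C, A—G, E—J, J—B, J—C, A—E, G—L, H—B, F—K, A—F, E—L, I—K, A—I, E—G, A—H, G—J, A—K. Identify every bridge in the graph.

The edges on the cycle A-E-D-G-A are not bridges since each lies on that cycle.
Every edge lies on some cycle, so there are no bridges.

none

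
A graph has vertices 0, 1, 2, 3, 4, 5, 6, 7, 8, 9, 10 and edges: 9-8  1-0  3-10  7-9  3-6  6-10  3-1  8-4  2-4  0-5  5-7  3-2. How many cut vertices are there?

1

Removing 3 increases the component count from 1 to 2, so 3 is a cut vertex.
By contrast removing 8 leaves 1 component; it is not a cut vertex. No other vertex is a cut vertex either.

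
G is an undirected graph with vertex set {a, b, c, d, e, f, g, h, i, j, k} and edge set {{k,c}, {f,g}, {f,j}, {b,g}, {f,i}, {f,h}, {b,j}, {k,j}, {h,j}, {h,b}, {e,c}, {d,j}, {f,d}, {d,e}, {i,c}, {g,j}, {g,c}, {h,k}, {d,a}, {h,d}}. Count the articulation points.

1

Removing d increases the component count from 1 to 2, so d is a cut vertex.
By contrast removing b leaves 1 component; it is not a cut vertex. No other vertex is a cut vertex either.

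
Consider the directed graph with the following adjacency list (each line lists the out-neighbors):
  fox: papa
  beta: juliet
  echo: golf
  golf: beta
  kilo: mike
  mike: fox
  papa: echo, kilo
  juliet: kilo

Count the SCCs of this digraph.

{fox, beta, echo, golf, kilo, mike, papa, juliet} are all mutually reachable — one SCC of size 8.
That gives 1 strongly connected component.

1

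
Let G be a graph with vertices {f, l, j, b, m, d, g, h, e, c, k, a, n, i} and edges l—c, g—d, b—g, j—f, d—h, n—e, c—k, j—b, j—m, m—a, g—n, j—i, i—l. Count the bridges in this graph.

removing i—l disconnects i from l; removing j—i disconnects j from i; removing l—c disconnects l from c; removing j—b disconnects j from b — these are bridges.
In total 13 edges are bridges.

13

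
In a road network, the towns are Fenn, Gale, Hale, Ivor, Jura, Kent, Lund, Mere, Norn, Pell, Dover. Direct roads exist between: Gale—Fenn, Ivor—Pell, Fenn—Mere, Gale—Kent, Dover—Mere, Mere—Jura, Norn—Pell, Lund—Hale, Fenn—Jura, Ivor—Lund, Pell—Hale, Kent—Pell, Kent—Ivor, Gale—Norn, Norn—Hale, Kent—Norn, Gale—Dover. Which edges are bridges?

none

The edges on the cycle Kent-Ivor-Lund-Hale-Pell-Kent are not bridges since each lies on that cycle.
Every edge lies on some cycle, so there are no bridges.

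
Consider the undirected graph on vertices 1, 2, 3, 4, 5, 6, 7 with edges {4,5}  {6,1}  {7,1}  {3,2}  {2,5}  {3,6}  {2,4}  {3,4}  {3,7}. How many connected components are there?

1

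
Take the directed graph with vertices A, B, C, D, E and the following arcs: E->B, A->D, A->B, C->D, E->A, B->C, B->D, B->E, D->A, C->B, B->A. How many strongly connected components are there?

{A, B, C, D, E} are all mutually reachable — one SCC of size 5.
That gives 1 strongly connected component.

1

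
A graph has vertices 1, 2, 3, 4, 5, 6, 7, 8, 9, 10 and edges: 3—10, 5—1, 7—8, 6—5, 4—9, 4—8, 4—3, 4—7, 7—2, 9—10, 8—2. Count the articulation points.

Removing 4 increases the component count from 2 to 3, so 4 is a cut vertex.
Removing 5 increases the component count from 2 to 3, so 5 is a cut vertex.
By contrast removing 8 leaves 2 components; it is not a cut vertex. No other vertex is a cut vertex either.

2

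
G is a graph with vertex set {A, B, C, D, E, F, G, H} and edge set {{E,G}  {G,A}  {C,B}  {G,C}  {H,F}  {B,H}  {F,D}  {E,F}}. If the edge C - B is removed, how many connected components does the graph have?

1

C and B are still connected via C-G-E-F-H-B, so the component count stays at 1.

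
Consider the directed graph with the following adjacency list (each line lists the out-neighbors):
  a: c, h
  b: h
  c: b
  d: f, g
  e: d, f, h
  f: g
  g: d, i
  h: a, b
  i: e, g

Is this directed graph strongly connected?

No

There is no directed path from h to d, so the graph is not strongly connected.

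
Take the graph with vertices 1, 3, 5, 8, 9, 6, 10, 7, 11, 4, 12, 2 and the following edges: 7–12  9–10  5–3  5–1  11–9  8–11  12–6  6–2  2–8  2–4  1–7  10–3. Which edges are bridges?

The edges on the cycle 5-1-7-12-6-2-8-11-9-10-3-5 are not bridges since each lies on that cycle.
But removing 4–2 disconnects 4 from 2 — this is a bridge.

2-4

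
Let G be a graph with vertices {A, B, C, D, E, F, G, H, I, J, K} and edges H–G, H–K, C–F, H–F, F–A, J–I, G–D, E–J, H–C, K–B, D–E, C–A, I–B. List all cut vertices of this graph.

H

Removing H increases the component count from 1 to 2, so H is a cut vertex.
By contrast removing A leaves 1 component; it is not a cut vertex. No other vertex is a cut vertex either.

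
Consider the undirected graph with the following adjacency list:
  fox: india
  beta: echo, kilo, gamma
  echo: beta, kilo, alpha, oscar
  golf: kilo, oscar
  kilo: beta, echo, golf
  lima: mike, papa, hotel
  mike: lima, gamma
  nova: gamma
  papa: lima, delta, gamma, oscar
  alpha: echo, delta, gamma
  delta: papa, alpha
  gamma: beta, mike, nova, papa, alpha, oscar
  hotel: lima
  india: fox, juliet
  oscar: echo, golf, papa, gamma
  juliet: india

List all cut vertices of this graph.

Removing lima increases the component count from 2 to 3, so lima is a cut vertex.
Removing gamma increases the component count from 2 to 3, so gamma is a cut vertex.
Removing india increases the component count from 2 to 3, so india is a cut vertex.
By contrast removing juliet leaves 2 components; it is not a cut vertex. No other vertex is a cut vertex either.

lima, gamma, india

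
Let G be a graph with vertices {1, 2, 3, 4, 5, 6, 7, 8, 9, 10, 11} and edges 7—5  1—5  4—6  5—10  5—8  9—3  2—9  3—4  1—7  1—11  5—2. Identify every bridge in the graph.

1-11, 10-5, 2-5, 2-9, 3-4, 3-9, 4-6, 5-8

The edges on the cycle 1-7-5-1 are not bridges since each lies on that cycle.
But removing 2—9 disconnects 2 from 9; removing 5—8 disconnects 5 from 8; removing 1—11 disconnects 1 from 11; removing 4—6 disconnects 4 from 6 — these are bridges.
In total 8 edges are bridges.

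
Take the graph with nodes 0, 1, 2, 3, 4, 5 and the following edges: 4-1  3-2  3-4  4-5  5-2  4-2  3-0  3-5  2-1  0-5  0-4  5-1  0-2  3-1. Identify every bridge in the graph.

none

The edges on the cycle 3-0-4-2-5-3 are not bridges since each lies on that cycle.
Every edge lies on some cycle, so there are no bridges.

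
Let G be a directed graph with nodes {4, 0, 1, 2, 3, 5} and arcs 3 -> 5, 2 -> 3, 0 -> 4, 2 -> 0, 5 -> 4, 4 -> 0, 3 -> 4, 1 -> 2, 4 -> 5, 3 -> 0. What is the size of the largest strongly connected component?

{0, 4, 5} are all mutually reachable — one SCC of size 3.
{2} is an SCC by itself.
{3} is an SCC by itself.
{1} is an SCC by itself.
The largest has 3 vertices.

3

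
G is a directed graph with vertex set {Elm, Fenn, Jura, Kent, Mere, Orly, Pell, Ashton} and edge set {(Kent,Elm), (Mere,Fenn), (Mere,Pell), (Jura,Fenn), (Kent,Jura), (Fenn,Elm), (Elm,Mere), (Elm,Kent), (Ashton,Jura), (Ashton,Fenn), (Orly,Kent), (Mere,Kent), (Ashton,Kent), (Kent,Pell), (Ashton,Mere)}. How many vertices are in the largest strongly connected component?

5

{Elm, Fenn, Jura, Kent, Mere} are all mutually reachable — one SCC of size 5.
{Ashton} is an SCC by itself.
{Orly} is an SCC by itself.
{Pell} is an SCC by itself.
The largest has 5 vertices.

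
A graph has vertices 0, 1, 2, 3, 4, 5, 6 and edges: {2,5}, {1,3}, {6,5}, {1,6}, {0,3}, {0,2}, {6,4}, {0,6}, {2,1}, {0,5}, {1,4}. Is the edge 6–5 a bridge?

After removing 6–5, the path 6-0-5 still connects them, so the edge is not a bridge.

No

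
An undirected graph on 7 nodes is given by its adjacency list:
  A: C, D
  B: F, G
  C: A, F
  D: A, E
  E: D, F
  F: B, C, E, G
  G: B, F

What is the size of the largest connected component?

7

Starting from A we can reach A, B, C, D, E, F, G. That is one component of size 7.
The largest has 7 vertices.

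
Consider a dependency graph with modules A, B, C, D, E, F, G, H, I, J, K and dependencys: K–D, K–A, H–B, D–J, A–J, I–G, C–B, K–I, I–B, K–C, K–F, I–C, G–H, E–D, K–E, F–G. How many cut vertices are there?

1

Removing K increases the component count from 1 to 2, so K is a cut vertex.
By contrast removing D leaves 1 component; it is not a cut vertex. No other vertex is a cut vertex either.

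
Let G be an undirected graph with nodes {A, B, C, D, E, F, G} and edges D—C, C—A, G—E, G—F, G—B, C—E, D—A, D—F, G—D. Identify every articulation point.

Removing G increases the component count from 1 to 2, so G is a cut vertex.
By contrast removing C leaves 1 component; it is not a cut vertex. No other vertex is a cut vertex either.

G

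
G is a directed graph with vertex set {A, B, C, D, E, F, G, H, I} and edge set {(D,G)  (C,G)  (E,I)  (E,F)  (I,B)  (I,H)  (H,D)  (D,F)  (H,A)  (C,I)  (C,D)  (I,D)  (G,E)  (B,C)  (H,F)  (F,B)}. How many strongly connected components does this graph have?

2

{B, C, D, E, F, G, H, I} are all mutually reachable — one SCC of size 8.
{A} is an SCC by itself.
That gives 2 strongly connected components.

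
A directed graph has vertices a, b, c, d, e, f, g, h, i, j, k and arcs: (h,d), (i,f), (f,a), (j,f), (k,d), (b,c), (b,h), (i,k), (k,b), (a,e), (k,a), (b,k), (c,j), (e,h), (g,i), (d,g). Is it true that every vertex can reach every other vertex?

From e we can reach every vertex (a, b, c, d, e, f, g, h, i, j, k), and every vertex can reach e (a, b, c, d, e, f, g, h, i, j, k). So the whole graph is one strongly connected component.

Yes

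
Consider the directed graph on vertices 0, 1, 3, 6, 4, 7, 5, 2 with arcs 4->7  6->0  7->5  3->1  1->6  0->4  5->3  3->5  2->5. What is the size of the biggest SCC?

7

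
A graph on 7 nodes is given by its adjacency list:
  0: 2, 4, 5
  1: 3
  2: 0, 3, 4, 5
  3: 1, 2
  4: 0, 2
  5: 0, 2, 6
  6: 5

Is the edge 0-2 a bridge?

After removing 0-2, the path 0-4-2 still connects them, so the edge is not a bridge.

No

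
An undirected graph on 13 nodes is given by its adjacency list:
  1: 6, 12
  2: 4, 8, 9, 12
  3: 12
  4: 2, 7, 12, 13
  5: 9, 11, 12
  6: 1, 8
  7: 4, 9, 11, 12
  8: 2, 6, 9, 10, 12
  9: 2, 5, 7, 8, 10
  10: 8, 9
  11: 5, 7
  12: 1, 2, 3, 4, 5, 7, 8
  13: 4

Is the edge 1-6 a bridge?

After removing 1-6, the path 1-12-8-6 still connects them, so the edge is not a bridge.

No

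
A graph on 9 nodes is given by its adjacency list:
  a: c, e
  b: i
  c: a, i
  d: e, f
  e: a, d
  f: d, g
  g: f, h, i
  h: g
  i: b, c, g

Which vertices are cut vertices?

g, i

Removing g increases the component count from 1 to 2, so g is a cut vertex.
Removing i increases the component count from 1 to 2, so i is a cut vertex.
By contrast removing h leaves 1 component; it is not a cut vertex. No other vertex is a cut vertex either.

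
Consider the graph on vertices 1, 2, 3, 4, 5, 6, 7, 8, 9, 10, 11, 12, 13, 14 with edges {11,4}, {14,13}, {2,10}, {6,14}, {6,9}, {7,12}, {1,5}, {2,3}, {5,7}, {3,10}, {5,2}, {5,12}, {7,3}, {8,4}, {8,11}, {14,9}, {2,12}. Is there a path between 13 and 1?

The component containing 13 is {6, 9, 13, 14}, and 1 is not in it.

No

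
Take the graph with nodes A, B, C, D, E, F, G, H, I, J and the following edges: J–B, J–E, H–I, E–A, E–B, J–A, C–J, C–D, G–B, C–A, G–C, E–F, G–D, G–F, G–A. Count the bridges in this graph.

The edges on the cycle G-C-J-E-F-G are not bridges since each lies on that cycle.
But removing H–I disconnects H from I — this is a bridge.

1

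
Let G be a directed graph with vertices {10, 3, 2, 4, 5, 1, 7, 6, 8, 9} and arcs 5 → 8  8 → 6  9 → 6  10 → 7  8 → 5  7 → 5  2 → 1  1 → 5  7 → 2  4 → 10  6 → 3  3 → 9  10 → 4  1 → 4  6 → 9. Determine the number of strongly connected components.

{1, 2, 4, 7, 10} are all mutually reachable — one SCC of size 5.
{3, 6, 9} are all mutually reachable — one SCC of size 3.
{5, 8} are all mutually reachable — one SCC of size 2.
That gives 3 strongly connected components.

3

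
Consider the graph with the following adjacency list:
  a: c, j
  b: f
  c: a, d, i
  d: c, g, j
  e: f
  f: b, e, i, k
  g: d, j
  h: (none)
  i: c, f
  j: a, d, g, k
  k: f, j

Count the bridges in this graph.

The edges on the cycle k-f-i-c-d-g-j-k are not bridges since each lies on that cycle.
But removing b-f disconnects b from f; removing e-f disconnects e from f — these are bridges.
That makes 2 bridges.

2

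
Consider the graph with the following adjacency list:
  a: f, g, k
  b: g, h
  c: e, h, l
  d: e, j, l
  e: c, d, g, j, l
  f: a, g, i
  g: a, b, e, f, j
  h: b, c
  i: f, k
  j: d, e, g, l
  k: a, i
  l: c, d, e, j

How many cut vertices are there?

1

Removing g increases the component count from 1 to 2, so g is a cut vertex.
By contrast removing c leaves 1 component; it is not a cut vertex. No other vertex is a cut vertex either.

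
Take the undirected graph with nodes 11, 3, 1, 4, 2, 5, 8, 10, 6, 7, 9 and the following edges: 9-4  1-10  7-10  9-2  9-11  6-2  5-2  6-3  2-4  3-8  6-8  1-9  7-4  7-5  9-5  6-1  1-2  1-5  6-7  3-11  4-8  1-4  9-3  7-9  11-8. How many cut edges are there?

The edges on the cycle 6-7-9-3-11-8-6 are not bridges since each lies on that cycle.
Every edge lies on some cycle, so there are no bridges.

0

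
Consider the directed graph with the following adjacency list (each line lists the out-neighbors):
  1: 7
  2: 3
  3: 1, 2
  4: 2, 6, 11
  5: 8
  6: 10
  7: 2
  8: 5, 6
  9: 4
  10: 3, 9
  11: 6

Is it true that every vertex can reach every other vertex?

No

There is no directed path from 2 to 8, so the graph is not strongly connected.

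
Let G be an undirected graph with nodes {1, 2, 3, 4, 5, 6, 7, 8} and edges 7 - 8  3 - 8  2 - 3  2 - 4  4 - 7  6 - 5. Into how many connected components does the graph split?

3

1 is isolated — a component by itself.
Starting from 5 we can reach 5, 6. That is one component of size 2.
Starting from 2 we can reach 2, 3, 4, 7, 8. That is one component of size 5.
Total: 3 components.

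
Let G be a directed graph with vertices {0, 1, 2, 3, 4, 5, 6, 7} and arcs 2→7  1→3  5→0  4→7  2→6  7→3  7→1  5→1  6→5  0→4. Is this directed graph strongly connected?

No

There is no directed path from 7 to 4, so the graph is not strongly connected.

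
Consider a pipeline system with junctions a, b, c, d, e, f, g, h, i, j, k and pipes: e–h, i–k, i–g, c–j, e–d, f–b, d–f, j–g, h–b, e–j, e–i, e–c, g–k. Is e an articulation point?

Yes

Deleting e raises the number of components from 2 to 3, so e is a cut vertex.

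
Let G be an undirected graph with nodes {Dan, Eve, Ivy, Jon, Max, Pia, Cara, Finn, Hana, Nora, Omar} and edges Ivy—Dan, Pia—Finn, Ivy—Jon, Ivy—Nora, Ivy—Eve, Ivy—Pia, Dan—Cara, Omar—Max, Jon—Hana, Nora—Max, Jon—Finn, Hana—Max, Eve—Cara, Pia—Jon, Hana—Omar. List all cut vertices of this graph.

Removing Ivy increases the component count from 1 to 2, so Ivy is a cut vertex.
By contrast removing Dan leaves 1 component; it is not a cut vertex. No other vertex is a cut vertex either.

Ivy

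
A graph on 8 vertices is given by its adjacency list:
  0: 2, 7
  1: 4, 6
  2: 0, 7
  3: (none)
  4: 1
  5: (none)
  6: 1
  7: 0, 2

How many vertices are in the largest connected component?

3

5 is isolated — a component by itself.
3 is isolated — a component by itself.
Starting from 1 we can reach 1, 4, 6. That is one component of size 3.
Starting from 0 we can reach 0, 2, 7. That is one component of size 3.
The largest has 3 vertices.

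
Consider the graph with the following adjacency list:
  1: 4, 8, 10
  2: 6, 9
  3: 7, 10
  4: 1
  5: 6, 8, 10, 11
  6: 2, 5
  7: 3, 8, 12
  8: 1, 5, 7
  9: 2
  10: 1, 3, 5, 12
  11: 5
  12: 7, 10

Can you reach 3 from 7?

Yes

From 7 we can reach 1, 2, 3, 4, 5, 6, 7, 8, 9, 10, 11, 12, which includes 3.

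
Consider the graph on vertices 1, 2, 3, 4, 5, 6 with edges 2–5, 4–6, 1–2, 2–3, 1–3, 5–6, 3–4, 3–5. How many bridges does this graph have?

The edges on the cycle 1-2-3-1 are not bridges since each lies on that cycle.
Every edge lies on some cycle, so there are no bridges.

0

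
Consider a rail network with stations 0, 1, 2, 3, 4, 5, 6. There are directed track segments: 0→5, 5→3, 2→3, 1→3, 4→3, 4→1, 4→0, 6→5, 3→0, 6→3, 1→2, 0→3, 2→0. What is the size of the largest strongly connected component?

3

{0, 3, 5} are all mutually reachable — one SCC of size 3.
{1} is an SCC by itself.
{6} is an SCC by itself.
{2} is an SCC by itself.
{4} is an SCC by itself.
The largest has 3 vertices.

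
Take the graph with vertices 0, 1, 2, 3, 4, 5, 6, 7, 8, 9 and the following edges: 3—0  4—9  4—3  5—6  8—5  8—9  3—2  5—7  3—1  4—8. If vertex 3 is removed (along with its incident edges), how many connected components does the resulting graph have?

4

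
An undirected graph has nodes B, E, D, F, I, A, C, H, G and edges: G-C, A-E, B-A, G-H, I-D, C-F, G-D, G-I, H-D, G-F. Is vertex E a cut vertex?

Deleting E leaves 2 components (was 2), so E is not a cut vertex.

No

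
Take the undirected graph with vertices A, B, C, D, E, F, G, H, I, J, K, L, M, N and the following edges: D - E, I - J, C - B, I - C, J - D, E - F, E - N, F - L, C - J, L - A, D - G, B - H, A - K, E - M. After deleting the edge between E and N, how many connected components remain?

2

Before removal there is 1 component.
E - N is a bridge — removing it separates E's side from N's side.
After removal: 2 components.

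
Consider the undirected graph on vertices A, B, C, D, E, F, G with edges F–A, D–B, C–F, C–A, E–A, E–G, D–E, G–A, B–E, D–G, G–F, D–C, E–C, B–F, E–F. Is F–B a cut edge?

After removing F–B, the path F-E-B still connects them, so the edge is not a bridge.

No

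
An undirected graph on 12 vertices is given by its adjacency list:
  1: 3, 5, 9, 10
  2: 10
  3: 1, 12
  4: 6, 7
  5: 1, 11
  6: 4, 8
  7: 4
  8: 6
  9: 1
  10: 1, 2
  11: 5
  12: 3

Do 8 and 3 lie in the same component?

No

The component containing 8 is {4, 6, 7, 8}, and 3 is not in it.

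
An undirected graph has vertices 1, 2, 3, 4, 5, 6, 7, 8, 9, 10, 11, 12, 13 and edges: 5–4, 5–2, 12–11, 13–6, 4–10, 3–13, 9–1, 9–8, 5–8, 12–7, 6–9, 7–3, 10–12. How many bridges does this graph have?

3

The edges on the cycle 5-4-10-12-7-3-13-6-9-8-5 are not bridges since each lies on that cycle.
But removing 11–12 disconnects 11 from 12; removing 9–1 disconnects 9 from 1; removing 5–2 disconnects 5 from 2 — these are bridges.
That makes 3 bridges.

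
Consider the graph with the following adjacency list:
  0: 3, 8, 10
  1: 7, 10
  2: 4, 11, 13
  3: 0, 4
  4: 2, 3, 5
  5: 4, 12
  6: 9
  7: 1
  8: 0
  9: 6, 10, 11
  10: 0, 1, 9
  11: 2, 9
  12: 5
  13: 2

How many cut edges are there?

The edges on the cycle 2-11-9-10-0-3-4-2 are not bridges since each lies on that cycle.
But removing 8-0 disconnects 8 from 0; removing 4-5 disconnects 4 from 5; removing 12-5 disconnects 12 from 5; removing 10-1 disconnects 10 from 1 — these are bridges.
In total 7 edges are bridges.

7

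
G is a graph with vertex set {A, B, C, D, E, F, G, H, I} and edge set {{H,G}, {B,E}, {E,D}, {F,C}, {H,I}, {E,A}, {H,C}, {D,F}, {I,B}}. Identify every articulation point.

E, H

Removing E increases the component count from 1 to 2, so E is a cut vertex.
Removing H increases the component count from 1 to 2, so H is a cut vertex.
By contrast removing C leaves 1 component; it is not a cut vertex. No other vertex is a cut vertex either.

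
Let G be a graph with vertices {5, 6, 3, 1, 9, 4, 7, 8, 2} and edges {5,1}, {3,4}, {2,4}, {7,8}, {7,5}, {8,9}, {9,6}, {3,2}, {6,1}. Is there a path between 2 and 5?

The component containing 2 is {2, 3, 4}, and 5 is not in it.

No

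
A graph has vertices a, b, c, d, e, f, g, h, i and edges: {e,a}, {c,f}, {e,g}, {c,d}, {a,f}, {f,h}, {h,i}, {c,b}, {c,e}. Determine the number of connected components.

Starting from a we can reach a, b, c, d, e, f, g, h, i. That is one component of size 9.
Total: 1 component.

1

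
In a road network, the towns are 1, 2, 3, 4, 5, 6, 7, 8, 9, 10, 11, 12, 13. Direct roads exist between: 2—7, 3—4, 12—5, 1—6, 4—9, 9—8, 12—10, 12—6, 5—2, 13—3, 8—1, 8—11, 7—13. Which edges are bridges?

10-12, 11-8

The edges on the cycle 12-5-2-7-13-3-4-9-8-1-6-12 are not bridges since each lies on that cycle.
But removing 8—11 disconnects 8 from 11; removing 12—10 disconnects 12 from 10 — these are bridges.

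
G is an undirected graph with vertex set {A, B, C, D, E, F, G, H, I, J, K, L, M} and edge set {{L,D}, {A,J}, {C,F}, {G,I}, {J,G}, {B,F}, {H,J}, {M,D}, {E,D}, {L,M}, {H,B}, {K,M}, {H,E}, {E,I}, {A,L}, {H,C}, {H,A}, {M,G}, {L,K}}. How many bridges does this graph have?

0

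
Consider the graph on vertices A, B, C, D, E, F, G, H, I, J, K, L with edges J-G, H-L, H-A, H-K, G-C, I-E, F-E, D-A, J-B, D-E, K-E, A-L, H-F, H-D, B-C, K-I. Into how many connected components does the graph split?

Starting from B we can reach B, C, G, J. That is one component of size 4.
Starting from A we can reach A, D, E, F, H, I, K, L. That is one component of size 8.
Total: 2 components.

2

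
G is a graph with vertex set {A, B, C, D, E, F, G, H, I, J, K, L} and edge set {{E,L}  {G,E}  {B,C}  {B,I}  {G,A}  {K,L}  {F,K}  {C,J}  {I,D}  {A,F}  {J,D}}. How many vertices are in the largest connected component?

6

H is isolated — a component by itself.
Starting from B we can reach B, C, D, I, J. That is one component of size 5.
Starting from A we can reach A, E, F, G, K, L. That is one component of size 6.
The largest has 6 vertices.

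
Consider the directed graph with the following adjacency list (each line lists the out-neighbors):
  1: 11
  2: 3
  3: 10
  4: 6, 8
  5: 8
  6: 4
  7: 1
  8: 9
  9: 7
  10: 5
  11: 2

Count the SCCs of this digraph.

2

{1, 2, 3, 5, 7, 8, 9, 10, 11} are all mutually reachable — one SCC of size 9.
{4, 6} are all mutually reachable — one SCC of size 2.
That gives 2 strongly connected components.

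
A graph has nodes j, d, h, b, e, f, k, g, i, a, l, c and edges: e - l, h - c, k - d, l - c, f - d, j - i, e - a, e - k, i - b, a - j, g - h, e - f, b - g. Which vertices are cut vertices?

e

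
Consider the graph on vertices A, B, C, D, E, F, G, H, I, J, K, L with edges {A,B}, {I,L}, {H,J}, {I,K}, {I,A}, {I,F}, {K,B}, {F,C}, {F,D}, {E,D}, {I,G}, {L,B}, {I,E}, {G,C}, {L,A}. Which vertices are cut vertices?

I

Removing I increases the component count from 2 to 3, so I is a cut vertex.
By contrast removing G leaves 2 components; it is not a cut vertex. No other vertex is a cut vertex either.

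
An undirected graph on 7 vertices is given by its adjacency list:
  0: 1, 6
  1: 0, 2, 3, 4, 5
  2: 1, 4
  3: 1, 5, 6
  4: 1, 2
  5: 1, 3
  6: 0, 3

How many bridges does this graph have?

The edges on the cycle 1-2-4-1 are not bridges since each lies on that cycle.
Every edge lies on some cycle, so there are no bridges.

0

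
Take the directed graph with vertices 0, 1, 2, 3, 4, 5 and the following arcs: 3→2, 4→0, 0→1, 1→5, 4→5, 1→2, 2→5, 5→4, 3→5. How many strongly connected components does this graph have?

2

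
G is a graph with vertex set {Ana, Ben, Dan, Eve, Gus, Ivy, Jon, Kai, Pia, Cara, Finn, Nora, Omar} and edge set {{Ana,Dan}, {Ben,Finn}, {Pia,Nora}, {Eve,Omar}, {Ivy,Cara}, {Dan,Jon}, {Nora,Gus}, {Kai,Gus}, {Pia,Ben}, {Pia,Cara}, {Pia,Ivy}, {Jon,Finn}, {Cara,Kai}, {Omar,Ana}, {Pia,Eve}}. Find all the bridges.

The edges on the cycle Pia-Eve-Omar-Ana-Dan-Jon-Finn-Ben-Pia are not bridges since each lies on that cycle.
Every edge lies on some cycle, so there are no bridges.

none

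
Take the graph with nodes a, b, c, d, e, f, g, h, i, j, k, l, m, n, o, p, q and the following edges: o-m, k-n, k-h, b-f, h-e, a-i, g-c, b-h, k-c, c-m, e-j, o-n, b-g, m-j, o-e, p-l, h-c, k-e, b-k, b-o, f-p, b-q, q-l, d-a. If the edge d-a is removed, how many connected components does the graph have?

Before removal there are 2 components.
d-a is a bridge — removing it separates d's side from a's side.
After removal: 3 components.

3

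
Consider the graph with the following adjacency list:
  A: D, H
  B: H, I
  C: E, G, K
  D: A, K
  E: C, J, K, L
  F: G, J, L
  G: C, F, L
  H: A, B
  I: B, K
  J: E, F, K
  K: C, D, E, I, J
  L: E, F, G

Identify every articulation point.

Removing K increases the component count from 1 to 2, so K is a cut vertex.
By contrast removing G leaves 1 component; it is not a cut vertex. No other vertex is a cut vertex either.

K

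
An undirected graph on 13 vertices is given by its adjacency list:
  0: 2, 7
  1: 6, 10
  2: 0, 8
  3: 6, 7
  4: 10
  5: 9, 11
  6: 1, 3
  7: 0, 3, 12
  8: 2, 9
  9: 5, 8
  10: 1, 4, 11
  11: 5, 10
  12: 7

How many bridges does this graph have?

2

The edges on the cycle 8-9-5-11-10-1-6-3-7-0-2-8 are not bridges since each lies on that cycle.
But removing 7-12 disconnects 7 from 12; removing 10-4 disconnects 10 from 4 — these are bridges.
That makes 2 bridges.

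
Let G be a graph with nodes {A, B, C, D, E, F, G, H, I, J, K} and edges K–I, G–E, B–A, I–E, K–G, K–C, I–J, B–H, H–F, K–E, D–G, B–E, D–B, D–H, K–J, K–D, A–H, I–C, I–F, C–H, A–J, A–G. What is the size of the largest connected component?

11

Starting from A we can reach A, B, C, D, E, F, G, H, I, J, K. That is one component of size 11.
The largest has 11 vertices.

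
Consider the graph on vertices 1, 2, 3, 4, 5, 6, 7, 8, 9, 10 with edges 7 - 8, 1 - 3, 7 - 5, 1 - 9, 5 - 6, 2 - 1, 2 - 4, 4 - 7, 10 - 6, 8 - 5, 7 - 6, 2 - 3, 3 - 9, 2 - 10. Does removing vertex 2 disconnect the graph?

Deleting 2 raises the number of components from 1 to 2, so 2 is a cut vertex.

Yes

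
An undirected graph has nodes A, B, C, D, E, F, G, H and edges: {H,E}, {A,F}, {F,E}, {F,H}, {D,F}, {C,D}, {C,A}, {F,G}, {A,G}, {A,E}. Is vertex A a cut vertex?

No

Deleting A leaves 2 components (was 2), so A is not a cut vertex.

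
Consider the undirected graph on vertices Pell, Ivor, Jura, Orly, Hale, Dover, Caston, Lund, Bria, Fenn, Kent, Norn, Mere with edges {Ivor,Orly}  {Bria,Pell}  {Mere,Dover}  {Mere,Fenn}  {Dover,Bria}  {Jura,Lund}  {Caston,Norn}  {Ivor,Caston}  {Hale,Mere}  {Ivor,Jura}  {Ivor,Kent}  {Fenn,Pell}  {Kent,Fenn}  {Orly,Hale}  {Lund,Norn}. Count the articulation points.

1

Removing Ivor increases the component count from 1 to 2, so Ivor is a cut vertex.
By contrast removing Dover leaves 1 component; it is not a cut vertex. No other vertex is a cut vertex either.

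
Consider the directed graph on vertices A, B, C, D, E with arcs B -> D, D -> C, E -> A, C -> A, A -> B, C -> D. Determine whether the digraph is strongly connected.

No

There is no directed path from B to E, so the graph is not strongly connected.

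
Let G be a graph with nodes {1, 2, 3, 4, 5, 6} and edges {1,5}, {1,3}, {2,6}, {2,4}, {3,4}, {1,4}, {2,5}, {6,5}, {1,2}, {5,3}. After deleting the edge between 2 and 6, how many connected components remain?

1

2 and 6 are still connected via 2-5-6, so the component count stays at 1.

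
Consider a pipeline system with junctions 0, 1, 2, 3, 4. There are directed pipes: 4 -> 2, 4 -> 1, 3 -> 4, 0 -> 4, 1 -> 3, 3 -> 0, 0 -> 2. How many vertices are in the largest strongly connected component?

4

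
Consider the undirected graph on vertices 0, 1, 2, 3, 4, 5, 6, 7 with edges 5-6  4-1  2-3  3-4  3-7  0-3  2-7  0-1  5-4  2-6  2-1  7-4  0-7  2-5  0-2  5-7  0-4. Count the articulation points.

0

Removing 5, for instance, still leaves 1 component. No single vertex removal increases the component count — the graph has no articulation points.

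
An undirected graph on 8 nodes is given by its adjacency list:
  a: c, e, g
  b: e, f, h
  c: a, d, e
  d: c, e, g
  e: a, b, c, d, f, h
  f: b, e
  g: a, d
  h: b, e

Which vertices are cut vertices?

Removing e increases the component count from 1 to 2, so e is a cut vertex.
By contrast removing c leaves 1 component; it is not a cut vertex. No other vertex is a cut vertex either.

e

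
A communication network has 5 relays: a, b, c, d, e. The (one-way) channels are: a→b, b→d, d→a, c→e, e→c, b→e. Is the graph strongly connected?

No

There is no directed path from e to b, so the graph is not strongly connected.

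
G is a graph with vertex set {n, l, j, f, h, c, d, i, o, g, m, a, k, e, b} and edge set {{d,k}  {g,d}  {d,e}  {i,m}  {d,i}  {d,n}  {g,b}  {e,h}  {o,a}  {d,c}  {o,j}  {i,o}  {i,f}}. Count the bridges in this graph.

removing b—g disconnects b from g; removing i—d disconnects i from d; removing k—d disconnects k from d; removing o—a disconnects o from a — these are bridges.
In total 13 edges are bridges.

13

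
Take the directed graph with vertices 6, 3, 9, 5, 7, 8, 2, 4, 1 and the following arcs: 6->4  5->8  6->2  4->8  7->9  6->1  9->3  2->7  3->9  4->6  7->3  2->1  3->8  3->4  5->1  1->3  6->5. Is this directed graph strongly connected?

There is no directed path from 8 to 7, so the graph is not strongly connected.

No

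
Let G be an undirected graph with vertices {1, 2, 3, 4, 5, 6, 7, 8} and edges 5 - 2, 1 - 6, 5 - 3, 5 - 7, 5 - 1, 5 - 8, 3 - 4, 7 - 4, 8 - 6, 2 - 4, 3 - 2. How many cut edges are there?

0

The edges on the cycle 5-7-4-2-5 are not bridges since each lies on that cycle.
Every edge lies on some cycle, so there are no bridges.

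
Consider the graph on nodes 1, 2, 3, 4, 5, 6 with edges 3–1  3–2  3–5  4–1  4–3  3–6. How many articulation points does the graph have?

1

Removing 3 increases the component count from 1 to 4, so 3 is a cut vertex.
By contrast removing 4 leaves 1 component; it is not a cut vertex. No other vertex is a cut vertex either.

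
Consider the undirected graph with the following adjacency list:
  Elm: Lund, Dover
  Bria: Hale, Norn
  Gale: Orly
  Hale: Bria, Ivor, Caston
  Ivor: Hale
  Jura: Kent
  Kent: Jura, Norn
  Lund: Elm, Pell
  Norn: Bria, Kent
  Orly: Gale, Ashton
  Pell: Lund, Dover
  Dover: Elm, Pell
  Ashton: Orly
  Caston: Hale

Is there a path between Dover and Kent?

The component containing Dover is {Elm, Lund, Pell, Dover}, and Kent is not in it.

No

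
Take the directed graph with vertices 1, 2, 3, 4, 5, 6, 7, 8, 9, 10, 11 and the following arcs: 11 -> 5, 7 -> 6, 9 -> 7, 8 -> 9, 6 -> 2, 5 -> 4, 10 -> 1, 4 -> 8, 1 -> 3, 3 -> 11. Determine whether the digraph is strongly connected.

No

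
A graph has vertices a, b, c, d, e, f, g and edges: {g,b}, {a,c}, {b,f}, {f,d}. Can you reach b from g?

From g we can reach b, d, f, g, which includes b.

Yes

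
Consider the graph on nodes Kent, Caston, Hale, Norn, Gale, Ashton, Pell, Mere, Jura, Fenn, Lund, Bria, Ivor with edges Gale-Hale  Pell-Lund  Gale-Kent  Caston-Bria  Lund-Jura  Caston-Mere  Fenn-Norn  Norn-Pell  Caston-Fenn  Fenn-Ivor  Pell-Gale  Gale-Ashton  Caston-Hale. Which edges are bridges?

Ashton-Gale, Bria-Caston, Caston-Mere, Fenn-Ivor, Gale-Kent, Jura-Lund, Lund-Pell

The edges on the cycle Caston-Fenn-Norn-Pell-Gale-Hale-Caston are not bridges since each lies on that cycle.
But removing Caston-Mere disconnects Caston from Mere; removing Pell-Lund disconnects Pell from Lund; removing Gale-Kent disconnects Gale from Kent; removing Jura-Lund disconnects Jura from Lund — these are bridges.
In total 7 edges are bridges.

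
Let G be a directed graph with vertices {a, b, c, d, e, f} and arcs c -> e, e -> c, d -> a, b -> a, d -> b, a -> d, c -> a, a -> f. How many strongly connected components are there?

3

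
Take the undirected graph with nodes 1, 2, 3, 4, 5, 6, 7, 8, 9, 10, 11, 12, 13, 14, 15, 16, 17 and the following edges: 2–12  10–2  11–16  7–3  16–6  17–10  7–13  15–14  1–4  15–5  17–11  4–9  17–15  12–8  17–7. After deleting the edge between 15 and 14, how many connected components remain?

Before removal there are 2 components.
15–14 is a bridge — removing it separates 15's side from 14's side.
After removal: 3 components.

3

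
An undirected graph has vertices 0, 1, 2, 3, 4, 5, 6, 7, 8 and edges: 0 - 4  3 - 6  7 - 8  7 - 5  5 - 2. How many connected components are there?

1 is isolated — a component by itself.
Starting from 3 we can reach 3, 6. That is one component of size 2.
Starting from 0 we can reach 0, 4. That is one component of size 2.
Starting from 2 we can reach 2, 5, 7, 8. That is one component of size 4.
Total: 4 components.

4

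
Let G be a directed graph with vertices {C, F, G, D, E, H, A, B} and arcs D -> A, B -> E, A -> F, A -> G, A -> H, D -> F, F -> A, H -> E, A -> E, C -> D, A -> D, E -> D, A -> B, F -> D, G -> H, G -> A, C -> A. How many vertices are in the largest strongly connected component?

7

{A, B, D, E, F, G, H} are all mutually reachable — one SCC of size 7.
{C} is an SCC by itself.
The largest has 7 vertices.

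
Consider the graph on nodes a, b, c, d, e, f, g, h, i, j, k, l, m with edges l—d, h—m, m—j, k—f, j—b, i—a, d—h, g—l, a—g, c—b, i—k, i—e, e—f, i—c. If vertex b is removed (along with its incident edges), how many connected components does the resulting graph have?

With b gone, the remaining components are: {a, c, d, e, f, g, h, i, j, k, l, m}.
That is 1 component.

1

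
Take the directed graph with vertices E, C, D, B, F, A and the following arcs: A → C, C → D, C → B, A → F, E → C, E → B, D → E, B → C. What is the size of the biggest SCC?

4

{B, C, D, E} are all mutually reachable — one SCC of size 4.
{F} is an SCC by itself.
{A} is an SCC by itself.
The largest has 4 vertices.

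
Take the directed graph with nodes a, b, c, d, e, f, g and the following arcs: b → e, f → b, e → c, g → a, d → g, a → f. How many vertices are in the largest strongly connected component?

{e} is an SCC by itself.
{b} is an SCC by itself.
{a} is an SCC by itself.
{f} is an SCC by itself.
{g} is an SCC by itself.
(and 2 more singleton SCCs)
The largest has 1 vertex.

1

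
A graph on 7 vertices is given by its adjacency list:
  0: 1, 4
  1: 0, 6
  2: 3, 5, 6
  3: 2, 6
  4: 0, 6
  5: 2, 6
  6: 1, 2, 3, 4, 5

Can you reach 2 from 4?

Yes

From 4 we can reach 0, 1, 2, 3, 4, 5, 6, which includes 2.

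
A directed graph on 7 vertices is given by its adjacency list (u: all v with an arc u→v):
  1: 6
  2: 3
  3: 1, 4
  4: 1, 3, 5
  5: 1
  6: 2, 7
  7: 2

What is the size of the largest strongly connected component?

7

{1, 2, 3, 4, 5, 6, 7} are all mutually reachable — one SCC of size 7.
The largest has 7 vertices.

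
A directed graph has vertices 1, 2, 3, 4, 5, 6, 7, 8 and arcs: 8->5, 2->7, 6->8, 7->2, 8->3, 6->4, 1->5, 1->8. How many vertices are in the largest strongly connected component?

2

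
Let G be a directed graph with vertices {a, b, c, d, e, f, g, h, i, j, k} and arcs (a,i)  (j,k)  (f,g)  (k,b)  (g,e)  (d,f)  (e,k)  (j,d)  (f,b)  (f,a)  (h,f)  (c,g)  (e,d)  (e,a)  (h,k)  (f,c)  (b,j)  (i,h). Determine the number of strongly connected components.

1

{a, b, c, d, e, f, g, h, i, j, k} are all mutually reachable — one SCC of size 11.
That gives 1 strongly connected component.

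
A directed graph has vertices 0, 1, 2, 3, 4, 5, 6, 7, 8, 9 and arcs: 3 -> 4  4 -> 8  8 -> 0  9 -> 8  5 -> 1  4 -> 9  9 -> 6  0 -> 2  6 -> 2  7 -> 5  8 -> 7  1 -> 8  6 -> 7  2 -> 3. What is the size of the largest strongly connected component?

{0, 1, 2, 3, 4, 5, 6, 7, 8, 9} are all mutually reachable — one SCC of size 10.
The largest has 10 vertices.

10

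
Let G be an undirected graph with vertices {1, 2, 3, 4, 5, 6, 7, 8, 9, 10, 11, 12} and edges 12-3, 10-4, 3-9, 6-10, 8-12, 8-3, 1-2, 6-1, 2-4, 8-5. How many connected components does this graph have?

4

7 is isolated — a component by itself.
11 is isolated — a component by itself.
Starting from 3 we can reach 3, 5, 8, 9, 12. That is one component of size 5.
Starting from 1 we can reach 1, 2, 4, 6, 10. That is one component of size 5.
Total: 4 components.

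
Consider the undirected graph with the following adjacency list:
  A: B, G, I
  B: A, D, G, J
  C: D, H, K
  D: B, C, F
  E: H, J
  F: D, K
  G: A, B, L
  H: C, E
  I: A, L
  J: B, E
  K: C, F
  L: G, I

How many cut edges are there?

0

The edges on the cycle B-G-L-I-A-B are not bridges since each lies on that cycle.
Every edge lies on some cycle, so there are no bridges.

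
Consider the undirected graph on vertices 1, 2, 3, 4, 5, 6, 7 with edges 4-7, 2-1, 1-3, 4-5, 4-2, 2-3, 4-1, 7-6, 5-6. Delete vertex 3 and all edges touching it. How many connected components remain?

1

With 3 gone, the remaining components are: {1, 2, 4, 5, 6, 7}.
That is 1 component.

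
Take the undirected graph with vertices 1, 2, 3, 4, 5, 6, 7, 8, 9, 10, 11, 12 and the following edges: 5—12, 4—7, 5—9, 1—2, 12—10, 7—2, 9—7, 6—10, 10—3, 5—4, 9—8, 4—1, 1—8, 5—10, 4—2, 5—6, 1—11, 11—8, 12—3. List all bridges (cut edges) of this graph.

The edges on the cycle 5-6-10-5 are not bridges since each lies on that cycle.
Every edge lies on some cycle, so there are no bridges.

none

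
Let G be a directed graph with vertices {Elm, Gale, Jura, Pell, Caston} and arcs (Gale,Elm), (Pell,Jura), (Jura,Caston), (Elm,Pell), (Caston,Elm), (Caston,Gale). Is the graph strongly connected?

Yes

From Gale we can reach every vertex (Elm, Gale, Jura, Pell, Caston), and every vertex can reach Gale (Elm, Gale, Jura, Pell, Caston). So the whole graph is one strongly connected component.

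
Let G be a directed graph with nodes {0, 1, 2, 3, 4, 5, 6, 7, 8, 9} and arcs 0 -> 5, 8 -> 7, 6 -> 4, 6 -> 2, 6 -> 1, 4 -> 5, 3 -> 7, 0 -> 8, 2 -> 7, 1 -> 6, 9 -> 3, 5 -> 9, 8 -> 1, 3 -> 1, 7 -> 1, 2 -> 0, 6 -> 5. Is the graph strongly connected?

From 9 we can reach every vertex (0, 1, 2, 3, 4, 5, 6, 7, 8, 9), and every vertex can reach 9 (0, 1, 2, 3, 4, 5, 6, 7, 8, 9). So the whole graph is one strongly connected component.

Yes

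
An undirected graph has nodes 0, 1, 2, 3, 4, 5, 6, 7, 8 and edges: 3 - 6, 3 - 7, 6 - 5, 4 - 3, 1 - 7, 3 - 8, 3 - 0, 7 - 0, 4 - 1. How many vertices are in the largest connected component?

8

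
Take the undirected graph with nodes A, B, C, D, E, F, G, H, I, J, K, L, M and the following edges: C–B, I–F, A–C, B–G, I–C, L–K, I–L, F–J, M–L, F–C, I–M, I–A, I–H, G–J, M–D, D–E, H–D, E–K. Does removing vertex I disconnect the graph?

Yes

Deleting I raises the number of components from 1 to 2, so I is a cut vertex.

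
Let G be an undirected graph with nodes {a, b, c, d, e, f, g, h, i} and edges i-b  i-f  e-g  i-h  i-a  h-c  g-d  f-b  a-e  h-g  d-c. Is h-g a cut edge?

After removing h-g, the path h-c-d-g still connects them, so the edge is not a bridge.

No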